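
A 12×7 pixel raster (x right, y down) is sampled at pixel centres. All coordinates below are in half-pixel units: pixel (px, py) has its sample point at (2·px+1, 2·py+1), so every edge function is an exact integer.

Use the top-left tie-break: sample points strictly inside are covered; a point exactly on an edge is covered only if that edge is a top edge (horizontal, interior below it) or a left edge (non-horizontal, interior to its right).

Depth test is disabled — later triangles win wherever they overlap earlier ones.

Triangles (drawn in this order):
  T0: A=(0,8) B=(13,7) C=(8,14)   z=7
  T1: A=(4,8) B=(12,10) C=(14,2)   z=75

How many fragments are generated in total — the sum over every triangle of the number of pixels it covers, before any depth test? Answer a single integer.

T0:
  2·area = 86
  edge (0, 8)→(13, 7): d=(13,-1) top-left  bias=+0
  edge (13, 7)→(8, 14): d=(-5,7) right/bottom  bias=-1
  edge (8, 14)→(0, 8): d=(-8,-6) top-left  bias=+0
    (6,3)@(13, 7): e=[0,0,86] → ·  [on edge]
    (1,4)@(3, 9): e=[16,60,10] → #
    (2,4)@(5, 9): e=[18,46,22] → #
    (3,4)@(7, 9): e=[20,32,34] → #
    (4,4)@(9, 9): e=[22,18,46] → #
    (5,4)@(11, 9): e=[24,4,58] → #
    (6,4)@(13, 9): e=[26,-10,70] → ·
    (1,5)@(3, 11): e=[42,50,-6] → ·
    (2,5)@(5, 11): e=[44,36,6] → #
    (5,5)@(11, 11): e=[50,-6,42] → ·
    (2,6)@(5, 13): e=[70,26,-10] → ·
    (3,6)@(7, 13): e=[72,12,2] → #
  covered (9 px):
    · · · · · · · · · · · ·
    · · · · · · · · · · · ·
    · · · · · · · · · · · ·
    · · · · · · · · · · · ·
    · # # # # # · · · · · ·
    · · # # # · · · · · · ·
    · · · # · · · · · · · ·
T1:
  2·area = 68  (B↔C swapped to make it positive)
  edge (4, 8)→(14, 2): d=(10,-6) top-left  bias=+0
  edge (14, 2)→(12, 10): d=(-2,8) right/bottom  bias=-1
  edge (12, 10)→(4, 8): d=(-8,-2) top-left  bias=+0
    (6,1)@(13, 3): e=[4,6,58] → #
    (7,1)@(15, 3): e=[16,-10,62] → ·
    (4,2)@(9, 5): e=[0,34,34] → #  [on edge]
    (5,2)@(11, 5): e=[12,18,38] → #
    (7,2)@(15, 5): e=[36,-14,46] → ·
    (3,3)@(7, 7): e=[8,46,14] → #
    (6,3)@(13, 7): e=[44,-2,26] → ·
    (3,4)@(7, 9): e=[28,42,-2] → ·
    (4,4)@(9, 9): e=[40,26,2] → #
    (6,4)@(13, 9): e=[64,-6,10] → ·
    (4,5)@(9, 11): e=[60,22,-14] → ·
    (5,5)@(11, 11): e=[72,6,-10] → ·
  covered (9 px):
    · · · · · · · · · · · ·
    · · · · · · # · · · · ·
    · · · · # # # · · · · ·
    · · · # # # · · · · · ·
    · · · · # # · · · · · ·
    · · · · · · · · · · · ·
    · · · · · · · · · · · ·

Final: 18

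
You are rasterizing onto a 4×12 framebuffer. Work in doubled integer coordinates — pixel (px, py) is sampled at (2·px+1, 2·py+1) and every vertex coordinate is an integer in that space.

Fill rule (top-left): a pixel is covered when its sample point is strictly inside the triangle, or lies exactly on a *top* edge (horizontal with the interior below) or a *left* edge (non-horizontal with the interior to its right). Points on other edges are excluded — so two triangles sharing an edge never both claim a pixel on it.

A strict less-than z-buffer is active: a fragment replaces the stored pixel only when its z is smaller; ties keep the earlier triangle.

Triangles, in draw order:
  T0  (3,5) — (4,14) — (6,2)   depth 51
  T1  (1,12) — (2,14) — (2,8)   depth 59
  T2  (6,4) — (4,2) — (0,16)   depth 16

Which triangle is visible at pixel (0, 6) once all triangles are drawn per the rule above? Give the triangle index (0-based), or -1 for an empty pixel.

T0:
  2·area = 30  (B↔C swapped to make it positive)
  edge (3, 5)→(6, 2): d=(3,-3) top-left  bias=+0
  edge (6, 2)→(4, 14): d=(-2,12) right/bottom  bias=-1
  edge (4, 14)→(3, 5): d=(-1,-9) top-left  bias=+0
    (3,0)@(7, 1): e=[0,-10,40] → ·  [on edge]
    (2,1)@(5, 3): e=[0,10,20] → #  [on edge]
    (3,1)@(7, 3): e=[6,-14,38] → ·
    (1,2)@(3, 5): e=[0,30,0] → #  [on edge]
    (3,2)@(7, 5): e=[12,-18,36] → ·
    (0,3)@(1, 7): e=[0,50,-20] → ·  [on edge]
    (1,3)@(3, 7): e=[6,26,-2] → ·
    (2,3)@(5, 7): e=[12,2,16] → #
    (3,3)@(7, 7): e=[18,-22,34] → ·
    (2,4)@(5, 9): e=[18,-2,14] → ·
    (2,11)@(5, 23): e=[60,-30,0] → ·  [on edge]
  covered (4 px):
    · · · ·
    · · # ·
    · # # ·
    · · # ·
    · · · ·
    · · · ·
    · · · ·
    · · · ·
    · · · ·
    · · · ·
    · · · ·
    · · · ·
T1:
  2·area = 6  (B↔C swapped to make it positive)
  edge (1, 12)→(2, 8): d=(1,-4) top-left  bias=+0
  edge (2, 8)→(2, 14): d=(0,6) right/bottom  bias=-1
  edge (2, 14)→(1, 12): d=(-1,-2) top-left  bias=+0
  covered (0 px):
    · · · ·
    · · · ·
    · · · ·
    · · · ·
    · · · ·
    · · · ·
    · · · ·
    · · · ·
    · · · ·
    · · · ·
    · · · ·
    · · · ·
T2:
  2·area = 36  (B↔C swapped to make it positive)
  edge (6, 4)→(0, 16): d=(-6,12) right/bottom  bias=-1
  edge (0, 16)→(4, 2): d=(4,-14) top-left  bias=+0
  edge (4, 2)→(6, 4): d=(2,2) right/bottom  bias=-1
    (1,0)@(3, 1): e=[54,-18,0] → ·  [on edge]
    (2,1)@(5, 3): e=[18,18,0] → ·  [on edge]
    (2,2)@(5, 5): e=[6,26,4] → #
    (3,2)@(7, 5): e=[-18,54,0] → ·  [on edge]
    (1,3)@(3, 7): e=[18,6,12] → #
    (2,3)@(5, 7): e=[-6,34,8] → ·
    (1,4)@(3, 9): e=[6,14,16] → #
    (2,4)@(5, 9): e=[-18,42,12] → ·
    (1,5)@(3, 11): e=[-6,22,20] → ·
    (0,6)@(1, 13): e=[6,2,28] → #
    (1,6)@(3, 13): e=[-18,30,24] → ·
    (0,7)@(1, 15): e=[-6,10,32] → ·
  covered (4 px):
    · · · ·
    · · · ·
    · · # ·
    · # · ·
    · # · ·
    · · · ·
    # · · ·
    · · · ·
    · · · ·
    · · · ·
    · · · ·
    · · · ·

Z-buffer (winner per pixel, '.' = empty):
  . . . .
  . . 0 .
  . 0 2 .
  . 2 0 .
  . 2 . .
  . . . .
  2 . . .
  . . . .
  . . . .
  . . . .
  . . . .
  . . . .

Final: 2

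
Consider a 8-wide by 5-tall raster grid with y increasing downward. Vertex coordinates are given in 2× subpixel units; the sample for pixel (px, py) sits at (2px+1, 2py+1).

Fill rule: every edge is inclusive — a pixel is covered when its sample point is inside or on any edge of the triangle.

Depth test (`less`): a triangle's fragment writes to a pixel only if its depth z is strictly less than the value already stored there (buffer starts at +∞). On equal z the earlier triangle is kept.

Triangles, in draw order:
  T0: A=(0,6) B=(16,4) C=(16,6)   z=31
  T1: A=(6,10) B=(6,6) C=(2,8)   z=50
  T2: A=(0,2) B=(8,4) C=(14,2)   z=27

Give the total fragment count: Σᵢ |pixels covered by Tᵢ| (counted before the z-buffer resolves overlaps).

T0:
  2·area = 32
  edge (0, 6)→(16, 4): d=(16,-2) inclusive
  edge (16, 4)→(16, 6): d=(0,2) inclusive
  edge (16, 6)→(0, 6): d=(-16,0) inclusive
    (4,2)@(9, 5): e=[2,14,16] → █
    (5,2)@(11, 5): e=[6,10,16] → █
    (6,2)@(13, 5): e=[10,6,16] → █
    (7,2)@(15, 5): e=[14,2,16] → █
    (4,3)@(9, 7): e=[34,14,-16] → ·
    (5,3)@(11, 7): e=[38,10,-16] → ·
    (6,3)@(13, 7): e=[42,6,-16] → ·
    (7,3)@(15, 7): e=[46,2,-16] → ·
  covered (4 px):
    · · · · · · · ·
    · · · · · · · ·
    · · · · █ █ █ █
    · · · · · · · ·
    · · · · · · · ·
T1:
  2·area = 16  (B↔C swapped to make it positive)
  edge (6, 10)→(2, 8): d=(-4,-2) inclusive
  edge (2, 8)→(6, 6): d=(4,-2) inclusive
  edge (6, 6)→(6, 10): d=(0,4) inclusive
    (2,3)@(5, 7): e=[10,2,4] → █
    (3,3)@(7, 7): e=[14,6,-4] → ·
    (2,4)@(5, 9): e=[2,10,4] → █
    (3,4)@(7, 9): e=[6,14,-4] → ·
  covered (2 px):
    · · · · · · · ·
    · · · · · · · ·
    · · · · · · · ·
    · · █ · · · · ·
    · · █ · · · · ·
T2:
  2·area = 28  (B↔C swapped to make it positive)
  edge (0, 2)→(14, 2): d=(14,0) inclusive
  edge (14, 2)→(8, 4): d=(-6,2) inclusive
  edge (8, 4)→(0, 2): d=(-8,-2) inclusive
    (2,1)@(5, 3): e=[14,12,2] → █
    (3,1)@(7, 3): e=[14,8,6] → █
    (4,1)@(9, 3): e=[14,4,10] → █
    (5,1)@(11, 3): e=[14,0,14] → █  [on edge]
    (6,1)@(13, 3): e=[14,-4,18] → ·
    (2,2)@(5, 5): e=[42,0,-14] → ·  [on edge]
    (3,2)@(7, 5): e=[42,-4,-10] → ·
    (4,2)@(9, 5): e=[42,-8,-6] → ·
    (5,2)@(11, 5): e=[42,-12,-2] → ·
  covered (4 px):
    · · · · · · · ·
    · · █ █ █ █ · ·
    · · · · · · · ·
    · · · · · · · ·
    · · · · · · · ·

Result: 10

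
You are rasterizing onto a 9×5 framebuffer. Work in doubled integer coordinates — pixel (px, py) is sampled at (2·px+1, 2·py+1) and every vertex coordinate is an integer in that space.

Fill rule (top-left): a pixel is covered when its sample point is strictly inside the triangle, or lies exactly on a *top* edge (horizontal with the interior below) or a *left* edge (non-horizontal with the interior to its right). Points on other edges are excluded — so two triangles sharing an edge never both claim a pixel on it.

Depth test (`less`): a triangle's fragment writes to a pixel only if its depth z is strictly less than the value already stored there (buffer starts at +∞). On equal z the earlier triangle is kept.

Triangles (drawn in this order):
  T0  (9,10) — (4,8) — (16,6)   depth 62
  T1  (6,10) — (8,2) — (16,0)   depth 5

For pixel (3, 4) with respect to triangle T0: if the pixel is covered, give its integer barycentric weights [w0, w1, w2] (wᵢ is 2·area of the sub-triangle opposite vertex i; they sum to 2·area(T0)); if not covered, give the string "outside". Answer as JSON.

T0:
  2·area = 34
  edge (9, 10)→(4, 8): d=(-5,-2) top-left  bias=+0
  edge (4, 8)→(16, 6): d=(12,-2) top-left  bias=+0
  edge (16, 6)→(9, 10): d=(-7,4) right/bottom  bias=-1
    (5,3)@(11, 7): e=[19,2,13] → #
    (6,3)@(13, 7): e=[23,6,5] → #
    (7,3)@(15, 7): e=[27,10,-3] → ·
    (3,4)@(7, 9): e=[1,18,15] → #
    (4,4)@(9, 9): e=[5,22,7] → #
    (5,4)@(11, 9): e=[9,26,-1] → ·
    (6,4)@(13, 9): e=[13,30,-9] → ·
  covered (4 px):
    · · · · · · · · ·
    · · · · · · · · ·
    · · · · · · · · ·
    · · · · · # # · ·
    · · · # # · · · ·
T1:
  2·area = 60
  edge (6, 10)→(8, 2): d=(2,-8) top-left  bias=+0
  edge (8, 2)→(16, 0): d=(8,-2) top-left  bias=+0
  edge (16, 0)→(6, 10): d=(-10,10) right/bottom  bias=-1
    (6,0)@(13, 1): e=[38,2,20] → #
    (7,0)@(15, 1): e=[54,6,0] → ·  [on edge]
    (4,1)@(9, 3): e=[10,10,40] → #
    (5,1)@(11, 3): e=[26,14,20] → #
    (6,1)@(13, 3): e=[42,18,0] → ·  [on edge]
    (4,2)@(9, 5): e=[14,26,20] → #
    (5,2)@(11, 5): e=[30,30,0] → ·  [on edge]
    (3,3)@(7, 7): e=[2,38,20] → #
    (4,3)@(9, 7): e=[18,42,0] → ·  [on edge]
    (3,4)@(7, 9): e=[6,54,0] → ·  [on edge]
  covered (5 px):
    · · · · · · # · ·
    · · · · # # · · ·
    · · · · # · · · ·
    · · · # · · · · ·
    · · · · · · · · ·

Answer: [18,15,1]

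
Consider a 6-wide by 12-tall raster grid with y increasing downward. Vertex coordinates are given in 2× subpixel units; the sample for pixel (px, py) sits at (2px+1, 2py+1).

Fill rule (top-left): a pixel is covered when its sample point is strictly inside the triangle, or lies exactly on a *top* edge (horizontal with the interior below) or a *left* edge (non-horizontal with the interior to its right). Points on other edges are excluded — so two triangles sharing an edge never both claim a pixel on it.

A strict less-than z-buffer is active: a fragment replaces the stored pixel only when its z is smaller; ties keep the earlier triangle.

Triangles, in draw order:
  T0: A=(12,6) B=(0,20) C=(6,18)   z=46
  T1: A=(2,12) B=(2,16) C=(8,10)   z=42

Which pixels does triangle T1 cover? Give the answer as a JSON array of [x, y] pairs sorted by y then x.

T0:
  2·area = 60  (B↔C swapped to make it positive)
  edge (12, 6)→(6, 18): d=(-6,12) right/bottom  bias=-1
  edge (6, 18)→(0, 20): d=(-6,2) right/bottom  bias=-1
  edge (0, 20)→(12, 6): d=(12,-14) top-left  bias=+0
    (4,5)@(9, 11): e=[6,36,18] → █
    (5,5)@(11, 11): e=[-18,32,46] → ·
    (3,6)@(7, 13): e=[18,28,14] → █
    (4,6)@(9, 13): e=[-6,24,42] → ·
    (2,7)@(5, 15): e=[30,20,10] → █
    (4,7)@(9, 15): e=[-18,12,66] → ·
    (1,8)@(3, 17): e=[42,12,6] → █
    (3,8)@(7, 17): e=[-6,4,62] → ·
    (4,8)@(9, 17): e=[-30,0,90] → ·  [on edge]
    (0,9)@(1, 19): e=[54,4,2] → █
    (1,9)@(3, 19): e=[30,0,30] → ·  [on edge]
    (2,9)@(5, 19): e=[6,-4,58] → ·
  covered (7 px):
    · · · · · ·
    · · · · · ·
    · · · · · ·
    · · · · · ·
    · · · · · ·
    · · · · █ ·
    · · · █ · ·
    · · █ █ · ·
    · █ █ · · ·
    █ · · · · ·
    · · · · · ·
    · · · · · ·
T1:
  2·area = 24  (B↔C swapped to make it positive)
  edge (2, 12)→(8, 10): d=(6,-2) top-left  bias=+0
  edge (8, 10)→(2, 16): d=(-6,6) right/bottom  bias=-1
  edge (2, 16)→(2, 12): d=(0,-4) top-left  bias=+0
    (5,3)@(11, 7): e=[-12,0,36] → ·  [on edge]
    (4,4)@(9, 9): e=[-4,0,28] → ·  [on edge]
    (5,4)@(11, 9): e=[0,-12,36] → ·  [on edge]
    (2,5)@(5, 11): e=[0,12,12] → █  [on edge]
    (3,5)@(7, 11): e=[4,0,20] → ·  [on edge]
    (1,6)@(3, 13): e=[8,12,4] → █
    (2,6)@(5, 13): e=[12,0,12] → ·  [on edge]
    (1,7)@(3, 15): e=[20,0,4] → ·  [on edge]
    (0,8)@(1, 17): e=[28,0,-4] → ·  [on edge]
  covered (2 px):
    · · · · · ·
    · · · · · ·
    · · · · · ·
    · · · · · ·
    · · · · · ·
    · · █ · · ·
    · █ · · · ·
    · · · · · ·
    · · · · · ·
    · · · · · ·
    · · · · · ·
    · · · · · ·

Result: [[2,5],[1,6]]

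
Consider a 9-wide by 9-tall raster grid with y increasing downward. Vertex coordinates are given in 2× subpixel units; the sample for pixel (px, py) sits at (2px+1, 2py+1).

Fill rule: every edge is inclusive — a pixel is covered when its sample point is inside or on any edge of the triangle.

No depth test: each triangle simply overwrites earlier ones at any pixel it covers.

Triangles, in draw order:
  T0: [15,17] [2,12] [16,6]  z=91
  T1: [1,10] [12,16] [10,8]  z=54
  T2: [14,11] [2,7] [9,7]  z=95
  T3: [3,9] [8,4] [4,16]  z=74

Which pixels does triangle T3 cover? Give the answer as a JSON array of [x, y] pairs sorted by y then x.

T0:
  2·area = 148
  edge (15, 17)→(2, 12): d=(-13,-5) inclusive
  edge (2, 12)→(16, 6): d=(14,-6) inclusive
  edge (16, 6)→(15, 17): d=(-1,11) inclusive
    (7,3)@(15, 7): e=[130,8,10] → █
    (8,3)@(17, 7): e=[140,20,-12] → ·
    (4,4)@(9, 9): e=[74,0,74] → █  [on edge]
    (5,4)@(11, 9): e=[84,12,52] → █
    (6,4)@(13, 9): e=[94,24,30] → █
    (8,4)@(17, 9): e=[114,48,-14] → ·
    (2,5)@(5, 11): e=[28,4,116] → █
    (3,5)@(7, 11): e=[38,16,94] → █
    (8,5)@(17, 11): e=[88,76,-16] → ·
    (2,6)@(5, 13): e=[2,32,114] → █
    (8,6)@(17, 13): e=[62,104,-18] → ·
    (2,7)@(5, 15): e=[-24,60,112] → ·
    (7,8)@(15, 17): e=[0,148,0] → █  [on edge]
  covered (21 px):
    · · · · · · · · ·
    · · · · · · · · ·
    · · · · · · · · ·
    · · · · · · · █ ·
    · · · · █ █ █ █ ·
    · · █ █ █ █ █ █ ·
    · · █ █ █ █ █ █ ·
    · · · · · █ █ █ ·
    · · · · · · · █ ·
T1:
  2·area = 76  (B↔C swapped to make it positive)
  edge (1, 10)→(10, 8): d=(9,-2) inclusive
  edge (10, 8)→(12, 16): d=(2,8) inclusive
  edge (12, 16)→(1, 10): d=(-11,-6) inclusive
    (3,4)@(7, 9): e=[3,26,47] → █
    (4,4)@(9, 9): e=[7,10,59] → █
    (5,4)@(11, 9): e=[11,-6,71] → ·
    (1,5)@(3, 11): e=[13,62,1] → █
    (2,5)@(5, 11): e=[17,46,13] → █
    (5,5)@(11, 11): e=[29,-2,49] → ·
    (1,6)@(3, 13): e=[31,66,-21] → ·
    (2,6)@(5, 13): e=[35,50,-9] → ·
    (3,6)@(7, 13): e=[39,34,3] → █
    (5,6)@(11, 13): e=[47,2,27] → █
    (6,6)@(13, 13): e=[51,-14,39] → ·
    (3,7)@(7, 15): e=[57,38,-19] → ·
  covered (10 px):
    · · · · · · · · ·
    · · · · · · · · ·
    · · · · · · · · ·
    · · · · · · · · ·
    · · · █ █ · · · ·
    · █ █ █ █ · · · ·
    · · · █ █ █ · · ·
    · · · · · █ · · ·
    · · · · · · · · ·
T2:
  2·area = 28
  edge (14, 11)→(2, 7): d=(-12,-4) inclusive
  edge (2, 7)→(9, 7): d=(7,0) inclusive
  edge (9, 7)→(14, 11): d=(5,4) inclusive
    (0,3)@(1, 7): e=[-4,0,32] → ·  [on edge]
    (1,3)@(3, 7): e=[4,0,24] → █  [on edge]
    (2,3)@(5, 7): e=[12,0,16] → █  [on edge]
    (3,3)@(7, 7): e=[20,0,8] → █  [on edge]
    (4,3)@(9, 7): e=[28,0,0] → █  [on edge]
    (5,3)@(11, 7): e=[36,0,-8] → ·  [on edge]
    (6,3)@(13, 7): e=[44,0,-16] → ·  [on edge]
    (7,3)@(15, 7): e=[52,0,-24] → ·  [on edge]
    (8,3)@(17, 7): e=[60,0,-32] → ·  [on edge]
    (1,4)@(3, 9): e=[-20,14,34] → ·
    (2,4)@(5, 9): e=[-12,14,26] → ·
    (3,4)@(7, 9): e=[-4,14,18] → ·
  covered (6 px):
    · · · · · · · · ·
    · · · · · · · · ·
    · · · · · · · · ·
    · █ █ █ █ · · · ·
    · · · · █ █ · · ·
    · · · · · · · · ·
    · · · · · · · · ·
    · · · · · · · · ·
    · · · · · · · · ·
T3:
  2·area = 40
  edge (3, 9)→(8, 4): d=(5,-5) inclusive
  edge (8, 4)→(4, 16): d=(-4,12) inclusive
  edge (4, 16)→(3, 9): d=(-1,-7) inclusive
    (4,0)@(9, 1): e=[-10,0,50] → ·  [on edge]
    (5,0)@(11, 1): e=[0,-24,64] → ·  [on edge]
    (4,1)@(9, 3): e=[0,-8,48] → ·  [on edge]
    (3,2)@(7, 5): e=[0,8,32] → █  [on edge]
    (4,2)@(9, 5): e=[10,-16,46] → ·
    (2,3)@(5, 7): e=[0,24,16] → █  [on edge]
    (3,3)@(7, 7): e=[10,0,30] → █  [on edge]
    (4,3)@(9, 7): e=[20,-24,44] → ·
    (1,4)@(3, 9): e=[0,40,0] → █  [on edge]
    (3,4)@(7, 9): e=[20,-8,28] → ·
    (0,5)@(1, 11): e=[0,56,-16] → ·  [on edge]
    (1,5)@(3, 11): e=[10,32,-2] → ·
    (2,6)@(5, 13): e=[30,0,10] → █  [on edge]
  covered (7 px):
    · · · · · · · · ·
    · · · · · · · · ·
    · · · █ · · · · ·
    · · █ █ · · · · ·
    · █ █ · · · · · ·
    · · █ · · · · · ·
    · · █ · · · · · ·
    · · · · · · · · ·
    · · · · · · · · ·

Final: [[3,2],[2,3],[3,3],[1,4],[2,4],[2,5],[2,6]]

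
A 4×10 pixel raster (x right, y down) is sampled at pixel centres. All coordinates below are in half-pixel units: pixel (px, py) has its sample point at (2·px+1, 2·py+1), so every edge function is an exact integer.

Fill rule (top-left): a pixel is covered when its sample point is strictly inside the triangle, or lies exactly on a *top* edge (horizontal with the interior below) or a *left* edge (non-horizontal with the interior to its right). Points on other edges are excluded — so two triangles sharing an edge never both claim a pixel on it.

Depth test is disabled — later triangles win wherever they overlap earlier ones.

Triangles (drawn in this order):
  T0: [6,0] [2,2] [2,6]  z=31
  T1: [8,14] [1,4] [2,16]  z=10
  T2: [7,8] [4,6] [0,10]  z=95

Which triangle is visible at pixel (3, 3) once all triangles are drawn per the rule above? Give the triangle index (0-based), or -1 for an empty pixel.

T0:
  2·area = 16  (B↔C swapped to make it positive)
  edge (6, 0)→(2, 6): d=(-4,6) right/bottom  bias=-1
  edge (2, 6)→(2, 2): d=(0,-4) top-left  bias=+0
  edge (2, 2)→(6, 0): d=(4,-2) top-left  bias=+0
    (2,0)@(5, 1): e=[2,12,2] → █
    (3,0)@(7, 1): e=[-10,20,6] → ·
    (1,1)@(3, 3): e=[6,4,6] → █
    (2,1)@(5, 3): e=[-6,12,10] → ·
    (1,2)@(3, 5): e=[-2,4,14] → ·
  covered (2 px):
    · · █ ·
    · █ · ·
    · · · ·
    · · · ·
    · · · ·
    · · · ·
    · · · ·
    · · · ·
    · · · ·
    · · · ·
T1:
  2·area = 74  (B↔C swapped to make it positive)
  edge (8, 14)→(2, 16): d=(-6,2) right/bottom  bias=-1
  edge (2, 16)→(1, 4): d=(-1,-12) top-left  bias=+0
  edge (1, 4)→(8, 14): d=(7,10) right/bottom  bias=-1
    (1,3)@(3, 7): e=[52,21,1] → █
    (2,3)@(5, 7): e=[48,45,-19] → ·
    (1,4)@(3, 9): e=[40,19,15] → █
    (2,4)@(5, 9): e=[36,43,-5] → ·
    (1,5)@(3, 11): e=[28,17,29] → █
    (2,5)@(5, 11): e=[24,41,9] → █
    (3,5)@(7, 11): e=[20,65,-11] → ·
    (1,6)@(3, 13): e=[16,15,43] → █
    (3,6)@(7, 13): e=[8,63,3] → █
    (1,7)@(3, 15): e=[4,13,57] → █
    (2,7)@(5, 15): e=[0,37,37] → ·  [on edge]
    (3,7)@(7, 15): e=[-4,61,17] → ·
  covered (8 px):
    · · · ·
    · · · ·
    · · · ·
    · █ · ·
    · █ · ·
    · █ █ ·
    · █ █ █
    · █ · ·
    · · · ·
    · · · ·
T2:
  2·area = 20  (B↔C swapped to make it positive)
  edge (7, 8)→(0, 10): d=(-7,2) right/bottom  bias=-1
  edge (0, 10)→(4, 6): d=(4,-4) top-left  bias=+0
  edge (4, 6)→(7, 8): d=(3,2) right/bottom  bias=-1
    (3,1)@(7, 3): e=[35,0,-15] → ·  [on edge]
    (2,2)@(5, 5): e=[25,0,-5] → ·  [on edge]
    (1,3)@(3, 7): e=[15,0,5] → █  [on edge]
    (2,3)@(5, 7): e=[11,8,1] → █
    (3,3)@(7, 7): e=[7,16,-3] → ·
    (0,4)@(1, 9): e=[5,0,15] → █  [on edge]
    (2,4)@(5, 9): e=[-3,16,7] → ·
    (0,5)@(1, 11): e=[-9,8,21] → ·
    (1,5)@(3, 11): e=[-13,16,17] → ·
  covered (4 px):
    · · · ·
    · · · ·
    · · · ·
    · █ █ ·
    █ █ · ·
    · · · ·
    · · · ·
    · · · ·
    · · · ·
    · · · ·

Z-buffer (winner per pixel, '.' = empty):
  . . 0 .
  . 0 . .
  . . . .
  . 2 2 .
  2 2 . .
  . 1 1 .
  . 1 1 1
  . 1 . .
  . . . .
  . . . .

Result: -1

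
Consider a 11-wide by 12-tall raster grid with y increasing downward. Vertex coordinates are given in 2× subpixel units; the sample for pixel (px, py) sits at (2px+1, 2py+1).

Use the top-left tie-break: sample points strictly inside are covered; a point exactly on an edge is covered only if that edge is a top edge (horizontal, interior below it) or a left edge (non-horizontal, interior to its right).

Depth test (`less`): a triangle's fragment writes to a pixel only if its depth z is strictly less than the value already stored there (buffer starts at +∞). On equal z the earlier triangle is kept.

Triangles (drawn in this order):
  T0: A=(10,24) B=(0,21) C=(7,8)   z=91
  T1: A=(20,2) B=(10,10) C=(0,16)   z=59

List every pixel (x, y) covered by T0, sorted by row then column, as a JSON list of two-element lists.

T0:
  2·area = 151
  edge (10, 24)→(0, 21): d=(-10,-3) top-left  bias=+0
  edge (0, 21)→(7, 8): d=(7,-13) top-left  bias=+0
  edge (7, 8)→(10, 24): d=(3,16) right/bottom  bias=-1
    (3,4)@(7, 9): e=[141,7,3] → #
    (4,4)@(9, 9): e=[147,33,-29] → ·
    (3,5)@(7, 11): e=[121,21,9] → #
    (4,5)@(9, 11): e=[127,47,-23] → ·
    (2,6)@(5, 13): e=[95,9,47] → #
    (4,6)@(9, 13): e=[107,61,-17] → ·
    (2,7)@(5, 15): e=[75,23,53] → #
    (4,7)@(9, 15): e=[87,75,-11] → ·
    (1,8)@(3, 17): e=[49,11,91] → #
    (4,8)@(9, 17): e=[67,89,-5] → ·
    (1,9)@(3, 19): e=[29,25,97] → #
    (4,9)@(9, 19): e=[47,103,1] → #
  covered (20 px):
    · · · · · · · · · · ·
    · · · · · · · · · · ·
    · · · · · · · · · · ·
    · · · · · · · · · · ·
    · · · # · · · · · · ·
    · · · # · · · · · · ·
    · · # # · · · · · · ·
    · · # # · · · · · · ·
    · # # # · · · · · · ·
    · # # # # · · · · · ·
    # # # # # · · · · · ·
    · · · # # · · · · · ·
T1:
  2·area = 20
  edge (20, 2)→(10, 10): d=(-10,8) right/bottom  bias=-1
  edge (10, 10)→(0, 16): d=(-10,6) right/bottom  bias=-1
  edge (0, 16)→(20, 2): d=(20,-14) top-left  bias=+0
    (6,3)@(13, 7): e=[6,12,2] → #
    (7,3)@(15, 7): e=[-10,0,30] → ·  [on edge]
    (5,4)@(11, 9): e=[2,4,14] → #
    (6,4)@(13, 9): e=[-14,-8,42] → ·
    (5,5)@(11, 11): e=[-18,-16,54] → ·
    (2,6)@(5, 13): e=[10,0,10] → ·  [on edge]
  covered (2 px):
    · · · · · · · · · · ·
    · · · · · · · · · · ·
    · · · · · · · · · · ·
    · · · · · · # · · · ·
    · · · · · # · · · · ·
    · · · · · · · · · · ·
    · · · · · · · · · · ·
    · · · · · · · · · · ·
    · · · · · · · · · · ·
    · · · · · · · · · · ·
    · · · · · · · · · · ·
    · · · · · · · · · · ·

Answer: [[3,4],[3,5],[2,6],[3,6],[2,7],[3,7],[1,8],[2,8],[3,8],[1,9],[2,9],[3,9],[4,9],[0,10],[1,10],[2,10],[3,10],[4,10],[3,11],[4,11]]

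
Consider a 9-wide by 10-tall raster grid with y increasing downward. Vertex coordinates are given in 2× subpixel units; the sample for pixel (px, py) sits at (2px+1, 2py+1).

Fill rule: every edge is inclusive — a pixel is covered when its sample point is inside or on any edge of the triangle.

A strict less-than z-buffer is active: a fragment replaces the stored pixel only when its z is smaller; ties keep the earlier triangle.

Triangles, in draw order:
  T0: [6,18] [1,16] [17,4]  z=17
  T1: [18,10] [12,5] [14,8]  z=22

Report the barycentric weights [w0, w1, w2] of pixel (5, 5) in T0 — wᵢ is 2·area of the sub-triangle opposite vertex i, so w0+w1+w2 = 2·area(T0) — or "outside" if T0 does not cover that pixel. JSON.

T0:
  2·area = 92
  edge (6, 18)→(1, 16): d=(-5,-2) inclusive
  edge (1, 16)→(17, 4): d=(16,-12) inclusive
  edge (17, 4)→(6, 18): d=(-11,14) inclusive
    (6,3)@(13, 7): e=[69,0,23] → █  [on edge]
    (7,3)@(15, 7): e=[73,24,-5] → ·
    (5,4)@(11, 9): e=[55,8,29] → █
    (7,4)@(15, 9): e=[63,56,-27] → ·
    (4,5)@(9, 11): e=[41,16,35] → █
    (6,5)@(13, 11): e=[49,64,-21] → ·
    (2,6)@(5, 13): e=[23,0,69] → █  [on edge]
    (3,6)@(7, 13): e=[27,24,41] → █
    (5,6)@(11, 13): e=[35,72,-15] → ·
    (1,7)@(3, 15): e=[9,8,75] → █
    (4,7)@(9, 15): e=[21,80,-9] → ·
    (1,8)@(3, 17): e=[-1,40,53] → ·
  covered (12 px):
    · · · · · · · · ·
    · · · · · · · · ·
    · · · · · · · · ·
    · · · · · · █ · ·
    · · · · · █ █ · ·
    · · · · █ █ · · ·
    · · █ █ █ · · · ·
    · █ █ █ · · · · ·
    · · █ · · · · · ·
    · · · · · · · · ·
T1:
  2·area = 8  (B↔C swapped to make it positive)
  edge (18, 10)→(14, 8): d=(-4,-2) inclusive
  edge (14, 8)→(12, 5): d=(-2,-3) inclusive
  edge (12, 5)→(18, 10): d=(6,5) inclusive
  covered (0 px):
    · · · · · · · · ·
    · · · · · · · · ·
    · · · · · · · · ·
    · · · · · · · · ·
    · · · · · · · · ·
    · · · · · · · · ·
    · · · · · · · · ·
    · · · · · · · · ·
    · · · · · · · · ·
    · · · · · · · · ·

Final: [40,7,45]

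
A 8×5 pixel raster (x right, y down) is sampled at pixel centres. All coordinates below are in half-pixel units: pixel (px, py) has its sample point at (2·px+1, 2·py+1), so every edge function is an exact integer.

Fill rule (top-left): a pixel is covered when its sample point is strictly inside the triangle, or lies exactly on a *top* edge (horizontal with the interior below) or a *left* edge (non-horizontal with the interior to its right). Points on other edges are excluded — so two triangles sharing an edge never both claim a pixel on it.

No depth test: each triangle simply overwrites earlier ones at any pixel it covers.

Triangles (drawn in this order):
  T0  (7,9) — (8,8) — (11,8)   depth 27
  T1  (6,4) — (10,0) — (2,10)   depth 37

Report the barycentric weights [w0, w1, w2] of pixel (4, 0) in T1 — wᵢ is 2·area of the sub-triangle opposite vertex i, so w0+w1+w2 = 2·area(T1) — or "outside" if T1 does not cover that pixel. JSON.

T0:
  2·area = 3
  edge (7, 9)→(8, 8): d=(1,-1) top-left  bias=+0
  edge (8, 8)→(11, 8): d=(3,0) top-left  bias=+0
  edge (11, 8)→(7, 9): d=(-4,1) right/bottom  bias=-1
    (7,0)@(15, 1): e=[0,-21,24] → ·  [on edge]
    (6,1)@(13, 3): e=[0,-15,18] → ·  [on edge]
    (5,2)@(11, 5): e=[0,-9,12] → ·  [on edge]
    (4,3)@(9, 7): e=[0,-3,6] → ·  [on edge]
    (7,3)@(15, 7): e=[6,-3,0] → ·  [on edge]
    (3,4)@(7, 9): e=[0,3,0] → ·  [on edge]
  covered (0 px):
    · · · · · · · ·
    · · · · · · · ·
    · · · · · · · ·
    · · · · · · · ·
    · · · · · · · ·
T1:
  2·area = 8
  edge (6, 4)→(10, 0): d=(4,-4) top-left  bias=+0
  edge (10, 0)→(2, 10): d=(-8,10) right/bottom  bias=-1
  edge (2, 10)→(6, 4): d=(4,-6) top-left  bias=+0
    (4,0)@(9, 1): e=[0,2,6] → #  [on edge]
    (5,0)@(11, 1): e=[8,-18,18] → ·
    (3,1)@(7, 3): e=[0,6,2] → #  [on edge]
    (4,1)@(9, 3): e=[8,-14,14] → ·
    (2,2)@(5, 5): e=[0,10,-2] → ·  [on edge]
    (3,2)@(7, 5): e=[8,-10,10] → ·
    (1,3)@(3, 7): e=[0,14,-6] → ·  [on edge]
    (0,4)@(1, 9): e=[0,18,-10] → ·  [on edge]
  covered (2 px):
    · · · · # · · ·
    · · · # · · · ·
    · · · · · · · ·
    · · · · · · · ·
    · · · · · · · ·

Final: [2,6,0]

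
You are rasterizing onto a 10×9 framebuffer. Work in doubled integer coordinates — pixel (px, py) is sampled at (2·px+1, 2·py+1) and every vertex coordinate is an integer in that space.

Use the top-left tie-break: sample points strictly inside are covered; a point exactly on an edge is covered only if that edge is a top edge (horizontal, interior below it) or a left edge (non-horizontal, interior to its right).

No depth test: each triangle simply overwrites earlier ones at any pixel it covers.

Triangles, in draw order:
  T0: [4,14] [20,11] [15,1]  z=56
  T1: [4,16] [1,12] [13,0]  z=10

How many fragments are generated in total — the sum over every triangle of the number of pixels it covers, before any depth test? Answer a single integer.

T0:
  2·area = 175  (B↔C swapped to make it positive)
  edge (4, 14)→(15, 1): d=(11,-13) top-left  bias=+0
  edge (15, 1)→(20, 11): d=(5,10) right/bottom  bias=-1
  edge (20, 11)→(4, 14): d=(-16,3) right/bottom  bias=-1
    (7,0)@(15, 1): e=[0,0,175] → ·  [on edge]
    (7,1)@(15, 3): e=[22,10,143] → █
    (8,1)@(17, 3): e=[48,-10,137] → ·
    (6,2)@(13, 5): e=[18,40,117] → █
    (8,2)@(17, 5): e=[70,0,105] → ·  [on edge]
    (5,3)@(11, 7): e=[14,70,91] → █
    (8,3)@(17, 7): e=[92,10,73] → █
    (9,3)@(19, 7): e=[118,-10,67] → ·
    (4,4)@(9, 9): e=[10,100,65] → █
    (9,4)@(19, 9): e=[140,0,35] → ·  [on edge]
    (3,5)@(7, 11): e=[6,130,39] → █
    (9,5)@(19, 11): e=[162,10,3] → █
  covered (22 px):
    · · · · · · · · · ·
    · · · · · · · █ · ·
    · · · · · · █ █ · ·
    · · · · · █ █ █ █ ·
    · · · · █ █ █ █ █ ·
    · · · █ █ █ █ █ █ █
    · · █ █ █ · · · · ·
    · · · · · · · · · ·
    · · · · · · · · · ·
T1:
  2·area = 84
  edge (4, 16)→(1, 12): d=(-3,-4) top-left  bias=+0
  edge (1, 12)→(13, 0): d=(12,-12) top-left  bias=+0
  edge (13, 0)→(4, 16): d=(-9,16) right/bottom  bias=-1
    (5,1)@(11, 3): e=[67,12,5] → █
    (6,1)@(13, 3): e=[75,36,-27] → ·
    (4,2)@(9, 5): e=[53,12,19] → █
    (5,2)@(11, 5): e=[61,36,-13] → ·
    (3,3)@(7, 7): e=[39,12,33] → █
    (5,3)@(11, 7): e=[55,60,-31] → ·
    (2,4)@(5, 9): e=[25,12,47] → █
    (4,4)@(9, 9): e=[41,60,-17] → ·
    (1,5)@(3, 11): e=[11,12,61] → █
    (3,5)@(7, 11): e=[27,60,-3] → ·
    (1,6)@(3, 13): e=[5,36,43] → █
    (3,6)@(7, 13): e=[21,84,-21] → ·
  covered (10 px):
    · · · · · · · · · ·
    · · · · · █ · · · ·
    · · · · █ · · · · ·
    · · · █ █ · · · · ·
    · · █ █ · · · · · ·
    · █ █ · · · · · · ·
    · █ █ · · · · · · ·
    · · · · · · · · · ·
    · · · · · · · · · ·

Result: 32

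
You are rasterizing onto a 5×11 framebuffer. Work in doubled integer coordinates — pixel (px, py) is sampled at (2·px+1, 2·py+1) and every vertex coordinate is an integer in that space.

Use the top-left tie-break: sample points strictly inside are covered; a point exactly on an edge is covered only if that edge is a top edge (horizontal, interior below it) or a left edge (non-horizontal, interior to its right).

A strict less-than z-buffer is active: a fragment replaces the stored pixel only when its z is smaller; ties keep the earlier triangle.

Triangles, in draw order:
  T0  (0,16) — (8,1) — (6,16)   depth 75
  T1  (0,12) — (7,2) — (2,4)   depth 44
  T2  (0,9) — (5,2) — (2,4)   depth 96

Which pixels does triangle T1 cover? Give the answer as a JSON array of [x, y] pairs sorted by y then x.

T0:
  2·area = 90
  edge (0, 16)→(8, 1): d=(8,-15) top-left  bias=+0
  edge (8, 1)→(6, 16): d=(-2,15) right/bottom  bias=-1
  edge (6, 16)→(0, 16): d=(-6,0) right/bottom  bias=-1
    (3,1)@(7, 3): e=[1,11,78] → X
    (4,1)@(9, 3): e=[31,-19,78] → .
    (3,2)@(7, 5): e=[17,7,66] → X
    (4,2)@(9, 5): e=[47,-23,66] → .
    (2,3)@(5, 7): e=[3,33,54] → X
    (4,3)@(9, 7): e=[63,-27,54] → .
    (2,4)@(5, 9): e=[19,29,42] → X
    (3,4)@(7, 9): e=[49,-1,42] → .
    (1,5)@(3, 11): e=[5,55,30] → X
    (3,5)@(7, 11): e=[65,-5,30] → .
    (1,6)@(3, 13): e=[21,51,18] → X
    (3,6)@(7, 13): e=[81,-9,18] → .
  covered (12 px):
    . . . . .
    . . . X .
    . . . X .
    . . X X .
    . . X . .
    . X X . .
    . X X . .
    X X X . .
    . . . . .
    . . . . .
    . . . . .
T1:
  2·area = 36  (B↔C swapped to make it positive)
  edge (0, 12)→(2, 4): d=(2,-8) top-left  bias=+0
  edge (2, 4)→(7, 2): d=(5,-2) top-left  bias=+0
  edge (7, 2)→(0, 12): d=(-7,10) right/bottom  bias=-1
    (2,1)@(5, 3): e=[22,1,13] → X
    (3,1)@(7, 3): e=[38,5,-7] → .
    (1,2)@(3, 5): e=[10,7,19] → X
    (2,2)@(5, 5): e=[26,11,-1] → .
    (1,3)@(3, 7): e=[14,17,5] → X
    (2,3)@(5, 7): e=[30,21,-15] → .
    (0,4)@(1, 9): e=[2,23,11] → X
    (1,4)@(3, 9): e=[18,27,-9] → .
    (0,5)@(1, 11): e=[6,33,-3] → .
  covered (4 px):
    . . . . .
    . . X . .
    . X . . .
    . X . . .
    X . . . .
    . . . . .
    . . . . .
    . . . . .
    . . . . .
    . . . . .
    . . . . .
T2:
  2·area = 11  (B↔C swapped to make it positive)
  edge (0, 9)→(2, 4): d=(2,-5) top-left  bias=+0
  edge (2, 4)→(5, 2): d=(3,-2) top-left  bias=+0
  edge (5, 2)→(0, 9): d=(-5,7) right/bottom  bias=-1
    (0,3)@(1, 7): e=[1,7,3] → X
    (1,3)@(3, 7): e=[11,11,-11] → .
    (0,4)@(1, 9): e=[5,13,-7] → .
  covered (1 px):
    . . . . .
    . . . . .
    . . . . .
    X . . . .
    . . . . .
    . . . . .
    . . . . .
    . . . . .
    . . . . .
    . . . . .
    . . . . .

Answer: [[2,1],[1,2],[1,3],[0,4]]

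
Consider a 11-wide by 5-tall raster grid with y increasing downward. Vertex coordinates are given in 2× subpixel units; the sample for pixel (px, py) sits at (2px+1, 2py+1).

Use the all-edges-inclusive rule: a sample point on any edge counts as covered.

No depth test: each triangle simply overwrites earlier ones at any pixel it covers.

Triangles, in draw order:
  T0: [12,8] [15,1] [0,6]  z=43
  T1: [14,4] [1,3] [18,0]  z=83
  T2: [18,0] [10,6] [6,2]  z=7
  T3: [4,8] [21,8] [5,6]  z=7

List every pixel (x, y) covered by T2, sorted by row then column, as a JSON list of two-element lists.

T0:
  2·area = 90  (B↔C swapped to make it positive)
  edge (12, 8)→(0, 6): d=(-12,-2) inclusive
  edge (0, 6)→(15, 1): d=(15,-5) inclusive
  edge (15, 1)→(12, 8): d=(-3,7) inclusive
    (7,0)@(15, 1): e=[90,0,0] → █  [on edge]
    (8,0)@(17, 1): e=[94,10,-14] → ·
    (4,1)@(9, 3): e=[54,0,36] → █  [on edge]
    (5,1)@(11, 3): e=[58,10,22] → █
    (6,1)@(13, 3): e=[62,20,8] → █
    (7,1)@(15, 3): e=[66,30,-6] → ·
    (1,2)@(3, 5): e=[18,0,72] → █  [on edge]
    (2,2)@(5, 5): e=[22,10,58] → █
    (3,2)@(7, 5): e=[26,20,44] → █
    (7,2)@(15, 5): e=[42,60,-12] → ·
    (1,3)@(3, 7): e=[-6,30,66] → ·
    (2,3)@(5, 7): e=[-2,40,52] → ·
  covered (13 px):
    · · · · · · · █ · · ·
    · · · · █ █ █ · · · ·
    · █ █ █ █ █ █ · · · ·
    · · · █ █ █ · · · · ·
    · · · · · · · · · · ·
T1:
  2·area = 56
  edge (14, 4)→(1, 3): d=(-13,-1) inclusive
  edge (1, 3)→(18, 0): d=(17,-3) inclusive
  edge (18, 0)→(14, 4): d=(-4,4) inclusive
    (6,0)@(13, 1): e=[38,2,16] → █
    (7,0)@(15, 1): e=[40,8,8] → █
    (8,0)@(17, 1): e=[42,14,0] → █  [on edge]
    (9,0)@(19, 1): e=[44,20,-8] → ·
    (0,1)@(1, 3): e=[0,0,56] → █  [on edge]
    (1,1)@(3, 3): e=[2,6,48] → █
    (2,1)@(5, 3): e=[4,12,40] → █
    (3,1)@(7, 3): e=[6,18,32] → █
    (4,1)@(9, 3): e=[8,24,24] → █
    (5,1)@(11, 3): e=[10,30,16] → █
    (7,1)@(15, 3): e=[14,42,0] → █  [on edge]
    (8,1)@(17, 3): e=[16,48,-8] → ·
    (6,2)@(13, 5): e=[-14,70,0] → ·  [on edge]
    (5,3)@(11, 7): e=[-42,98,0] → ·  [on edge]
    (4,4)@(9, 9): e=[-70,126,0] → ·  [on edge]
  covered (11 px):
    · · · · · · █ █ █ · ·
    █ █ █ █ █ █ █ █ · · ·
    · · · · · · · · · · ·
    · · · · · · · · · · ·
    · · · · · · · · · · ·
T2:
  2·area = 56
  edge (18, 0)→(10, 6): d=(-8,6) inclusive
  edge (10, 6)→(6, 2): d=(-4,-4) inclusive
  edge (6, 2)→(18, 0): d=(12,-2) inclusive
    (2,0)@(5, 1): e=[70,0,-14] → ·  [on edge]
    (6,0)@(13, 1): e=[22,32,2] → █
    (7,0)@(15, 1): e=[10,40,6] → █
    (8,0)@(17, 1): e=[-2,48,10] → ·
    (3,1)@(7, 3): e=[42,0,14] → █  [on edge]
    (4,1)@(9, 3): e=[30,8,18] → █
    (5,1)@(11, 3): e=[18,16,22] → █
    (7,1)@(15, 3): e=[-6,32,30] → ·
    (3,2)@(7, 5): e=[26,-8,38] → ·
    (4,2)@(9, 5): e=[14,0,42] → █  [on edge]
    (6,2)@(13, 5): e=[-10,16,50] → ·
    (4,3)@(9, 7): e=[-2,-8,66] → ·
    (5,3)@(11, 7): e=[-14,0,70] → ·  [on edge]
    (6,4)@(13, 9): e=[-42,0,98] → ·  [on edge]
  covered (8 px):
    · · · · · · █ █ · · ·
    · · · █ █ █ █ · · · ·
    · · · · █ █ · · · · ·
    · · · · · · · · · · ·
    · · · · · · · · · · ·
T3:
  2·area = 34  (B↔C swapped to make it positive)
  edge (4, 8)→(5, 6): d=(1,-2) inclusive
  edge (5, 6)→(21, 8): d=(16,2) inclusive
  edge (21, 8)→(4, 8): d=(-17,0) inclusive
    (2,3)@(5, 7): e=[1,16,17] → █
    (3,3)@(7, 7): e=[5,12,17] → █
    (4,3)@(9, 7): e=[9,8,17] → █
    (5,3)@(11, 7): e=[13,4,17] → █
    (6,3)@(13, 7): e=[17,0,17] → █  [on edge]
    (7,3)@(15, 7): e=[21,-4,17] → ·
    (2,4)@(5, 9): e=[3,48,-17] → ·
    (3,4)@(7, 9): e=[7,44,-17] → ·
    (4,4)@(9, 9): e=[11,40,-17] → ·
    (5,4)@(11, 9): e=[15,36,-17] → ·
    (6,4)@(13, 9): e=[19,32,-17] → ·
  covered (5 px):
    · · · · · · · · · · ·
    · · · · · · · · · · ·
    · · · · · · · · · · ·
    · · █ █ █ █ █ · · · ·
    · · · · · · · · · · ·

Answer: [[6,0],[7,0],[3,1],[4,1],[5,1],[6,1],[4,2],[5,2]]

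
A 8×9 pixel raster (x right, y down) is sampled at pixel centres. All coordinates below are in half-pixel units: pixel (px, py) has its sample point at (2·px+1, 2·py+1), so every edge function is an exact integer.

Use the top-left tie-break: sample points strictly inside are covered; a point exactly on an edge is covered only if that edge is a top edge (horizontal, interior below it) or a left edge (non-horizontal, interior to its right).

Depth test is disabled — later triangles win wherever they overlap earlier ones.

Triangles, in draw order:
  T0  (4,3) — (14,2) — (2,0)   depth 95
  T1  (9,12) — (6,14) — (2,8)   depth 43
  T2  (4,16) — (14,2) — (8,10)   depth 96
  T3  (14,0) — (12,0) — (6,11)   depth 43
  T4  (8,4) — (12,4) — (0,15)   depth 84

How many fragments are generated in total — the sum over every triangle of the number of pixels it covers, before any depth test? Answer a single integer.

T0:
  2·area = 32  (B↔C swapped to make it positive)
  edge (4, 3)→(2, 0): d=(-2,-3) top-left  bias=+0
  edge (2, 0)→(14, 2): d=(12,2) right/bottom  bias=-1
  edge (14, 2)→(4, 3): d=(-10,1) right/bottom  bias=-1
    (1,0)@(3, 1): e=[1,10,21] → █
    (2,0)@(5, 1): e=[7,6,19] → █
    (3,0)@(7, 1): e=[13,2,17] → █
    (4,0)@(9, 1): e=[19,-2,15] → ·
    (1,1)@(3, 3): e=[-3,34,1] → ·
    (2,1)@(5, 3): e=[3,30,-1] → ·
    (3,1)@(7, 3): e=[9,26,-3] → ·
  covered (3 px):
    · █ █ █ · · · ·
    · · · · · · · ·
    · · · · · · · ·
    · · · · · · · ·
    · · · · · · · ·
    · · · · · · · ·
    · · · · · · · ·
    · · · · · · · ·
    · · · · · · · ·
T1:
  2·area = 26
  edge (9, 12)→(6, 14): d=(-3,2) right/bottom  bias=-1
  edge (6, 14)→(2, 8): d=(-4,-6) top-left  bias=+0
  edge (2, 8)→(9, 12): d=(7,4) right/bottom  bias=-1
    (1,4)@(3, 9): e=[21,2,3] → █
    (2,4)@(5, 9): e=[17,14,-5] → ·
    (1,5)@(3, 11): e=[15,-6,17] → ·
    (2,5)@(5, 11): e=[11,6,9] → █
    (3,5)@(7, 11): e=[7,18,1] → █
    (4,5)@(9, 11): e=[3,30,-7] → ·
    (2,6)@(5, 13): e=[5,-2,23] → ·
    (3,6)@(7, 13): e=[1,10,15] → █
    (4,6)@(9, 13): e=[-3,22,7] → ·
    (3,7)@(7, 15): e=[-5,2,29] → ·
  covered (4 px):
    · · · · · · · ·
    · · · · · · · ·
    · · · · · · · ·
    · · · · · · · ·
    · █ · · · · · ·
    · · █ █ · · · ·
    · · · █ · · · ·
    · · · · · · · ·
    · · · · · · · ·
T2:
  2·area = 4  (B↔C swapped to make it positive)
  edge (4, 16)→(8, 10): d=(4,-6) top-left  bias=+0
  edge (8, 10)→(14, 2): d=(6,-8) top-left  bias=+0
  edge (14, 2)→(4, 16): d=(-10,14) right/bottom  bias=-1
    (4,4)@(9, 9): e=[2,2,0] → ·  [on edge]
  covered (0 px):
    · · · · · · · ·
    · · · · · · · ·
    · · · · · · · ·
    · · · · · · · ·
    · · · · · · · ·
    · · · · · · · ·
    · · · · · · · ·
    · · · · · · · ·
    · · · · · · · ·
T3:
  2·area = 22  (B↔C swapped to make it positive)
  edge (14, 0)→(6, 11): d=(-8,11) right/bottom  bias=-1
  edge (6, 11)→(12, 0): d=(6,-11) top-left  bias=+0
  edge (12, 0)→(14, 0): d=(2,0) top-left  bias=+0
    (6,0)@(13, 1): e=[3,17,2] → █
    (7,0)@(15, 1): e=[-19,39,2] → ·
    (5,1)@(11, 3): e=[9,7,6] → █
    (6,1)@(13, 3): e=[-13,29,6] → ·
    (5,2)@(11, 5): e=[-7,19,10] → ·
  covered (2 px):
    · · · · · · █ ·
    · · · · · █ · ·
    · · · · · · · ·
    · · · · · · · ·
    · · · · · · · ·
    · · · · · · · ·
    · · · · · · · ·
    · · · · · · · ·
    · · · · · · · ·
T4:
  2·area = 44
  edge (8, 4)→(12, 4): d=(4,0) top-left  bias=+0
  edge (12, 4)→(0, 15): d=(-12,11) right/bottom  bias=-1
  edge (0, 15)→(8, 4): d=(8,-11) top-left  bias=+0
    (4,2)@(9, 5): e=[4,21,19] → █
    (5,2)@(11, 5): e=[4,-1,41] → ·
    (3,3)@(7, 7): e=[12,19,13] → █
    (4,3)@(9, 7): e=[12,-3,35] → ·
    (2,4)@(5, 9): e=[20,17,7] → █
    (3,4)@(7, 9): e=[20,-5,29] → ·
    (1,5)@(3, 11): e=[28,15,1] → █
    (2,5)@(5, 11): e=[28,-7,23] → ·
    (1,6)@(3, 13): e=[36,-9,17] → ·
  covered (4 px):
    · · · · · · · ·
    · · · · · · · ·
    · · · · █ · · ·
    · · · █ · · · ·
    · · █ · · · · ·
    · █ · · · · · ·
    · · · · · · · ·
    · · · · · · · ·
    · · · · · · · ·

Result: 13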